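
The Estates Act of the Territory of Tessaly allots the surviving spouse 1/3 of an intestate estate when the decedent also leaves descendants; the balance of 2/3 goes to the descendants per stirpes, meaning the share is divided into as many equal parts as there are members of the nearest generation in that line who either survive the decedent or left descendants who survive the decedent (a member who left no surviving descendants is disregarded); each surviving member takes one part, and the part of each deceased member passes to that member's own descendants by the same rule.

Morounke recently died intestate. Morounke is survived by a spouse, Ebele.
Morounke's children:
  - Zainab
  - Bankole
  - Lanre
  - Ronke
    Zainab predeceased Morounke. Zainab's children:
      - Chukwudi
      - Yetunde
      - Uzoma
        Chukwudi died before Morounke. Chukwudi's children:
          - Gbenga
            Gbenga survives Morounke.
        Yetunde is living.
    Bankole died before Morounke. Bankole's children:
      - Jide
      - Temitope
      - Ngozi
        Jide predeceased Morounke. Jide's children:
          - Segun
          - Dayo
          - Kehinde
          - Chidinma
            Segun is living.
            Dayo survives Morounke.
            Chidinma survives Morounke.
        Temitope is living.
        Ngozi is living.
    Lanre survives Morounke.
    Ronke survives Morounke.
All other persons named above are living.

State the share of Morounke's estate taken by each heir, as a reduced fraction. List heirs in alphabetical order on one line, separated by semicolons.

Ebele, as surviving spouse, takes 1/3.
The remaining 2/3 passes to Morounke's descendants per stirpes.
The 2/3 is divided into 4 equal shares of 1/6 among Zainab, Bankole, Lanre, Ronke.
Zainab predeceased; the 1/6 allotted to Zainab's branch passes to Zainab's issue by representation.
The 1/6 is divided into 3 equal shares of 1/18 among Chukwudi, Yetunde, Uzoma.
Chukwudi predeceased; the 1/18 allotted to Chukwudi's branch passes to Chukwudi's issue by representation.
Gbenga is the sole taker at this level and receives the full 1/18.
Yetunde is living and takes 1/18.
Uzoma is living and takes 1/18.
Bankole predeceased; the 1/6 allotted to Bankole's branch passes to Bankole's issue by representation.
The 1/6 is divided into 3 equal shares of 1/18 among Jide, Temitope, Ngozi.
Jide predeceased; the 1/18 allotted to Jide's branch passes to Jide's issue by representation.
The 1/18 is divided into 4 equal shares of 1/72 among Segun, Dayo, Kehinde, Chidinma.
Segun is living and takes 1/72.
Dayo is living and takes 1/72.
Kehinde is living and takes 1/72.
Chidinma is living and takes 1/72.
Temitope is living and takes 1/18.
Ngozi is living and takes 1/18.
Lanre is living and takes 1/6.
Ronke is living and takes 1/6.

Chidinma 1/72; Dayo 1/72; Ebele 1/3; Gbenga 1/18; Kehinde 1/72; Lanre 1/6; Ngozi 1/18; Ronke 1/6; Segun 1/72; Temitope 1/18; Uzoma 1/18; Yetunde 1/18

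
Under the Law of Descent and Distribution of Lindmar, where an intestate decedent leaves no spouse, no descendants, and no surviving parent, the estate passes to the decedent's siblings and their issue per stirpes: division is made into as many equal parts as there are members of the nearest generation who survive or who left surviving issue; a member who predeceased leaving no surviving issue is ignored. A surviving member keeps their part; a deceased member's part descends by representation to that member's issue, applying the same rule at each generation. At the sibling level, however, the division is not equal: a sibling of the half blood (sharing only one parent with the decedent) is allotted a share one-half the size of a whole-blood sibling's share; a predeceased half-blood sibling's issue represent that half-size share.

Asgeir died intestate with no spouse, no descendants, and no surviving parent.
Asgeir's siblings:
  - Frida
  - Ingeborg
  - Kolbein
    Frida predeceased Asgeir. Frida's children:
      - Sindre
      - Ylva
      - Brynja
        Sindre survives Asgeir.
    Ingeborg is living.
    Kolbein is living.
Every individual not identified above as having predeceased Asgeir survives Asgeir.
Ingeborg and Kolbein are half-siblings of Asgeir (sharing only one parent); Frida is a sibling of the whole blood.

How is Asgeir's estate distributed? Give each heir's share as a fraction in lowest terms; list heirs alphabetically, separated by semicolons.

No spouse, descendants, or parent survives, so the estate passes to Asgeir's siblings per stirpes.
Half-blood siblings count for one-half the weight of whole-blood siblings at the initial division.
Dividing 1 in proportion to weights (total weight 2): Frida (weight 1) → 1/2; Ingeborg (weight 1/2) → 1/4; Kolbein (weight 1/2) → 1/4.
Frida predeceased; the 1/2 allotted to Frida's branch passes to Frida's issue by representation.
The 1/2 is divided into 3 equal shares of 1/6 among Sindre, Ylva, Brynja.
Sindre is living and takes 1/6.
Ylva is living and takes 1/6.
Brynja is living and takes 1/6.
Ingeborg is living and takes 1/4.
Kolbein is living and takes 1/4.

Brynja 1/6; Ingeborg 1/4; Kolbein 1/4; Sindre 1/6; Ylva 1/6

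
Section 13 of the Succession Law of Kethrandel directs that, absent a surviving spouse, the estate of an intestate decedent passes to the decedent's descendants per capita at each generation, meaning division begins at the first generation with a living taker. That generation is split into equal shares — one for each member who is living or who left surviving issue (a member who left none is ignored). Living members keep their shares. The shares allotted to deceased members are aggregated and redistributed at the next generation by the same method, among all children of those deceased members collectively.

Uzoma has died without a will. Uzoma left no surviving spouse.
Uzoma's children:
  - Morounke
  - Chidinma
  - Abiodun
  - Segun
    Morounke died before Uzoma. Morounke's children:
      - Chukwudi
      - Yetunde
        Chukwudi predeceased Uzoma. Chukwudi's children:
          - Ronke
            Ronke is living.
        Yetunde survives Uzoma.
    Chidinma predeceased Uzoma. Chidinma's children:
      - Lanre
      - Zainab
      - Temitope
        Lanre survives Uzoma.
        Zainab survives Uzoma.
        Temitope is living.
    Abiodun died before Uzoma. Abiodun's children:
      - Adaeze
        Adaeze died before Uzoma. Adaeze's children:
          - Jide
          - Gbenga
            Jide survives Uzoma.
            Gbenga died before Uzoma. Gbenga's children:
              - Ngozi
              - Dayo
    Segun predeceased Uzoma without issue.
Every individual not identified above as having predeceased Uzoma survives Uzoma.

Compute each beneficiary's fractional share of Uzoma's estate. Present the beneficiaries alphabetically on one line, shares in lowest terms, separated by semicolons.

Dayo 1/18; Jide 1/9; Lanre 1/6; Ngozi 1/18; Ronke 1/9; Temitope 1/6; Yetunde 1/6; Zainab 1/6

There is no surviving spouse, so the entire estate passes to Uzoma's descendants per capita at each generation.
No one at generation 1 (Morounke, Chidinma, Abiodun) is living; moving to the next generation.
At generation 2 (Chukwudi, Yetunde, Lanre, Zainab, Temitope, Adaeze) there are 6 shares of (1)/6 = 1/6 each.
Living: Yetunde, Lanre, Zainab, and Temitope — each takes 1/6.
Deceased: Chukwudi and Adaeze. Their combined 1/3 is pooled and carried to generation 3.
At generation 3 (Ronke, Jide, Gbenga) there are 3 shares of (1/3)/3 = 1/9 each.
Living: Ronke and Jide — each takes 1/9.
Deceased: Gbenga. That 1/9 share is carried to generation 4.
At generation 4 (Ngozi, Dayo) there are 2 shares of (1/9)/2 = 1/18 each.
Living: Ngozi and Dayo — each takes 1/18.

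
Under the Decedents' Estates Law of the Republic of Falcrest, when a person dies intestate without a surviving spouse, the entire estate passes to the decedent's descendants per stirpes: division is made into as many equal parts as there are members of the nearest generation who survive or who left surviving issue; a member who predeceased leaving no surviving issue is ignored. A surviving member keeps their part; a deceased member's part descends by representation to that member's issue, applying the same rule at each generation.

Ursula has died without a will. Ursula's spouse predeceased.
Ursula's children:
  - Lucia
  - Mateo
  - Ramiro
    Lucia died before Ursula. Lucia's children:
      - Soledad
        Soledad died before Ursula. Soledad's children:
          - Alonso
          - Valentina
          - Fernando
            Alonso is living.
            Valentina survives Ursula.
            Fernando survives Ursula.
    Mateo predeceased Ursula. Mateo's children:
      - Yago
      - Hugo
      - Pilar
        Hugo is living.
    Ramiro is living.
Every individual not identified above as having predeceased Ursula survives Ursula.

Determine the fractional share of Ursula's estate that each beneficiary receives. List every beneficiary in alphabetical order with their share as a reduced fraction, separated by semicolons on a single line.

There is no surviving spouse, so the entire estate passes to Ursula's descendants per stirpes.
The estate is divided into 3 equal shares of 1/3 among Lucia, Mateo, Ramiro.
Lucia predeceased; the 1/3 allotted to Lucia's branch passes to Lucia's issue by representation.
Soledad's line is the sole branch at this level, so the full 1/3 passes to Soledad's issue by representation.
The 1/3 is divided into 3 equal shares of 1/9 among Alonso, Valentina, Fernando.
Alonso is living and takes 1/9.
Valentina is living and takes 1/9.
Fernando is living and takes 1/9.
Mateo predeceased; the 1/3 allotted to Mateo's branch passes to Mateo's issue by representation.
The 1/3 is divided into 3 equal shares of 1/9 among Yago, Hugo, Pilar.
Yago is living and takes 1/9.
Hugo is living and takes 1/9.
Pilar is living and takes 1/9.
Ramiro is living and takes 1/3.

Alonso 1/9; Fernando 1/9; Hugo 1/9; Pilar 1/9; Ramiro 1/3; Valentina 1/9; Yago 1/9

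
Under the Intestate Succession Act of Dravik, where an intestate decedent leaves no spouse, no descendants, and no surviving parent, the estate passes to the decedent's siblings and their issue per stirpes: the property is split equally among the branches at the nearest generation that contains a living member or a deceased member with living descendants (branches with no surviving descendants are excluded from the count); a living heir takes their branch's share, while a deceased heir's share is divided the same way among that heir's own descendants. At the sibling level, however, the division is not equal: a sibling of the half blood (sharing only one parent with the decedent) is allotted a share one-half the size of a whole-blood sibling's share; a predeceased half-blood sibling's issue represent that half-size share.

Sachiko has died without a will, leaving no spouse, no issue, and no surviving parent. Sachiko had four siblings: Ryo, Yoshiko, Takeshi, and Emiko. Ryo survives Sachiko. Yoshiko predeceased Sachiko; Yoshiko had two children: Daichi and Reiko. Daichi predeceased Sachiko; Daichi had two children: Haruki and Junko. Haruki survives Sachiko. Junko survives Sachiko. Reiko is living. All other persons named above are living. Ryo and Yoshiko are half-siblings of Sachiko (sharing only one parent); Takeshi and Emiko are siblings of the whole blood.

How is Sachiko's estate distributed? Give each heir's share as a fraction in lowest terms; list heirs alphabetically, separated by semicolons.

No spouse, descendants, or parent survives, so the estate passes to Sachiko's siblings per stirpes.
Half-blood siblings count for one-half the weight of whole-blood siblings at the initial division.
Dividing 1 in proportion to weights (total weight 3): Ryo (weight 1/2) → 1/6; Yoshiko (weight 1/2) → 1/6; Takeshi (weight 1) → 1/3; Emiko (weight 1) → 1/3.
Ryo is living and takes 1/6.
Yoshiko predeceased; the 1/6 allotted to Yoshiko's branch passes to Yoshiko's issue by representation.
The 1/6 is divided into 2 equal shares of 1/12 among Daichi, Reiko.
Daichi predeceased; the 1/12 allotted to Daichi's branch passes to Daichi's issue by representation.
The 1/12 is divided into 2 equal shares of 1/24 among Haruki, Junko.
Haruki is living and takes 1/24.
Junko is living and takes 1/24.
Reiko is living and takes 1/12.
Takeshi is living and takes 1/3.
Emiko is living and takes 1/3.

Emiko 1/3; Haruki 1/24; Junko 1/24; Reiko 1/12; Ryo 1/6; Takeshi 1/3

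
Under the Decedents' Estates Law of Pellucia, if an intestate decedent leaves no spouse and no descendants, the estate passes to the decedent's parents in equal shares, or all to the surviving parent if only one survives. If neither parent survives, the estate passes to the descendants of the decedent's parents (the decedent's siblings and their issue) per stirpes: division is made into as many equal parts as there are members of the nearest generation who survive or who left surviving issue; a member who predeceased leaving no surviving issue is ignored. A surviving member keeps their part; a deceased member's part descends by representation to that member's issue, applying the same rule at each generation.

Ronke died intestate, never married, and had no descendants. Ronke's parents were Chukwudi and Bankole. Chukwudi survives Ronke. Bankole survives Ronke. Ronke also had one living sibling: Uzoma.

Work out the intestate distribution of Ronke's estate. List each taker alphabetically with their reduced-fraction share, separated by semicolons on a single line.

Both parents survive, so Chukwudi and Bankole each take 1/2. The siblings take nothing because a surviving parent has priority.

Bankole 1/2; Chukwudi 1/2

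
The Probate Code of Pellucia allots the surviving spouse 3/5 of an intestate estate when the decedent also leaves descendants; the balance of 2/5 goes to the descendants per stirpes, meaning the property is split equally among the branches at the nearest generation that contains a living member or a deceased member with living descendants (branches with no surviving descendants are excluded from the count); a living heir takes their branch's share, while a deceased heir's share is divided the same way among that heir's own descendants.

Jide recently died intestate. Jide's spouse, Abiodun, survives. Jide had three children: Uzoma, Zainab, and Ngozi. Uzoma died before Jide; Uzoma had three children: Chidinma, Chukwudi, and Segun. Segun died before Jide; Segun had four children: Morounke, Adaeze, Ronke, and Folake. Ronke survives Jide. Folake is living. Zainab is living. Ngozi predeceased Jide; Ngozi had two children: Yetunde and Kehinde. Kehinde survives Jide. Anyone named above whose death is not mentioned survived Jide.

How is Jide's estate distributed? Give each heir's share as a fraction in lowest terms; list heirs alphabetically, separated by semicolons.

Abiodun 3/5; Adaeze 1/90; Chidinma 2/45; Chukwudi 2/45; Folake 1/90; Kehinde 1/15; Morounke 1/90; Ronke 1/90; Yetunde 1/15; Zainab 2/15

Abiodun, as surviving spouse, takes 3/5.
The remaining 2/5 passes to Jide's descendants per stirpes.
The 2/5 is divided into 3 equal shares of 2/15 among Uzoma, Zainab, Ngozi.
Uzoma predeceased; the 2/15 allotted to Uzoma's branch passes to Uzoma's issue by representation.
The 2/15 is divided into 3 equal shares of 2/45 among Chidinma, Chukwudi, Segun.
Chidinma is living and takes 2/45.
Chukwudi is living and takes 2/45.
Segun predeceased; the 2/45 allotted to Segun's branch passes to Segun's issue by representation.
The 2/45 is divided into 4 equal shares of 1/90 among Morounke, Adaeze, Ronke, Folake.
Morounke is living and takes 1/90.
Adaeze is living and takes 1/90.
Ronke is living and takes 1/90.
Folake is living and takes 1/90.
Zainab is living and takes 2/15.
Ngozi predeceased; the 2/15 allotted to Ngozi's branch passes to Ngozi's issue by representation.
The 2/15 is divided into 2 equal shares of 1/15 among Yetunde, Kehinde.
Yetunde is living and takes 1/15.
Kehinde is living and takes 1/15.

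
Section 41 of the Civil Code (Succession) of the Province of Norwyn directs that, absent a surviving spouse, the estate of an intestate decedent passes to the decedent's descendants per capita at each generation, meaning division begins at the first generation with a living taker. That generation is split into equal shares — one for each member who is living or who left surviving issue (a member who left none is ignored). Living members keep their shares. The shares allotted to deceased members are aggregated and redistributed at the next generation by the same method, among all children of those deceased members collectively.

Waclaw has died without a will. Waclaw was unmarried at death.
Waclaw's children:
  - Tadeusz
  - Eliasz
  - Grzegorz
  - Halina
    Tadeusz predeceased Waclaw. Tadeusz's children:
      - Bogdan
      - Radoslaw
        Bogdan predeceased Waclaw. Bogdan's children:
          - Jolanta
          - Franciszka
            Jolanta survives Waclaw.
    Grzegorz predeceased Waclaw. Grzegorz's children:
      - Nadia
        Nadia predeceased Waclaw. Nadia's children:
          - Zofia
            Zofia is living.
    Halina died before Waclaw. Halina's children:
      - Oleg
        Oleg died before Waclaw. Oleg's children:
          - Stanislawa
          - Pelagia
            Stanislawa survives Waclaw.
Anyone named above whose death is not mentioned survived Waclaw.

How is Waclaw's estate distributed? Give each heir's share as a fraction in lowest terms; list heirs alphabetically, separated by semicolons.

There is no surviving spouse, so the entire estate passes to Waclaw's descendants per capita at each generation.
At generation 1 (Tadeusz, Eliasz, Grzegorz, Halina) there are 4 shares of (1)/4 = 1/4 each.
Living: Eliasz — each takes 1/4.
Deceased: Tadeusz, Grzegorz, and Halina. Their combined 3/4 is pooled and carried to generation 2.
At generation 2 (Bogdan, Radoslaw, Nadia, Oleg) there are 4 shares of (3/4)/4 = 3/16 each.
Living: Radoslaw — each takes 3/16.
Deceased: Bogdan, Nadia, and Oleg. Their combined 9/16 is pooled and carried to generation 3.
At generation 3 (Jolanta, Franciszka, Zofia, Stanislawa, Pelagia) there are 5 shares of (9/16)/5 = 9/80 each.
Living: Jolanta, Franciszka, Zofia, Stanislawa, and Pelagia — each takes 9/80.

Eliasz 1/4; Franciszka 9/80; Jolanta 9/80; Pelagia 9/80; Radoslaw 3/16; Stanislawa 9/80; Zofia 9/80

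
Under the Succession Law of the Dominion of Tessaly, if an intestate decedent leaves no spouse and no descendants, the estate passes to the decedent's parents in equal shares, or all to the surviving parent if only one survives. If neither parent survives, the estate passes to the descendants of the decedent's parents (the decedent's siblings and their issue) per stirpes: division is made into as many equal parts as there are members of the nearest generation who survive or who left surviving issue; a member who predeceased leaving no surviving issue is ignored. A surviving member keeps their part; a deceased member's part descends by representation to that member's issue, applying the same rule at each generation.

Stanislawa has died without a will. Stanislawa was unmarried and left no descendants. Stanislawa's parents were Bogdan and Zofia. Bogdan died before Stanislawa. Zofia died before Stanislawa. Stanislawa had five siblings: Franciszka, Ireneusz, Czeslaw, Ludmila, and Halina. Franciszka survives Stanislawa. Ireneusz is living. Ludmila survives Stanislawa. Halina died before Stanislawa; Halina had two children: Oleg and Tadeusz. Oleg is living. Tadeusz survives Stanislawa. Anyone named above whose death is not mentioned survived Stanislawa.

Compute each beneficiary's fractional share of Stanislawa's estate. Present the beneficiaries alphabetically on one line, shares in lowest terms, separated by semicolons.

Czeslaw 1/5; Franciszka 1/5; Ireneusz 1/5; Ludmila 1/5; Oleg 1/10; Tadeusz 1/10

Neither parent survives and there are no descendants, so the estate passes to Stanislawa's siblings and their issue per stirpes.
The estate is divided into 5 equal shares of 1/5 among Franciszka, Ireneusz, Czeslaw, Ludmila, Halina.
Franciszka is living and takes 1/5.
Ireneusz is living and takes 1/5.
Czeslaw is living and takes 1/5.
Ludmila is living and takes 1/5.
Halina predeceased; the 1/5 allotted to Halina's branch passes to Halina's issue by representation.
The 1/5 is divided into 2 equal shares of 1/10 among Oleg, Tadeusz.
Oleg is living and takes 1/10.
Tadeusz is living and takes 1/10.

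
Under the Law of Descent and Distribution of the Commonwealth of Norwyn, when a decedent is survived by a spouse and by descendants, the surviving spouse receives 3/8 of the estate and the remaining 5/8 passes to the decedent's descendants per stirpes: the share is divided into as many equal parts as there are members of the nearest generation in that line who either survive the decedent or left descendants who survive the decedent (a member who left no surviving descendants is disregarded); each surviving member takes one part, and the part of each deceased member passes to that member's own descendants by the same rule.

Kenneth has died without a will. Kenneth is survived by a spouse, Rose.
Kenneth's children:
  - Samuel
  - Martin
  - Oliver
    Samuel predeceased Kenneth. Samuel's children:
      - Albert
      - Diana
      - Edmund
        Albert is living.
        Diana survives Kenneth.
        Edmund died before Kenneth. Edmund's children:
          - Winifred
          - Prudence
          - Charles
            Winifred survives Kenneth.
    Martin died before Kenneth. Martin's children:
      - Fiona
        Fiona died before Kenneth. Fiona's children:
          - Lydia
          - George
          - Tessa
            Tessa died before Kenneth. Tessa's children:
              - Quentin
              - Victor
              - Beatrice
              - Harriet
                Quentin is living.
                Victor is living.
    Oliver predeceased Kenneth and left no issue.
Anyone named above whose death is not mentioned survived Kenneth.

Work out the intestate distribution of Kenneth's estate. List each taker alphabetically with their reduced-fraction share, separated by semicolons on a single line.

Albert 5/48; Beatrice 5/192; Charles 5/144; Diana 5/48; George 5/48; Harriet 5/192; Lydia 5/48; Prudence 5/144; Quentin 5/192; Rose 3/8; Victor 5/192; Winifred 5/144

Rose, as surviving spouse, takes 3/8.
The remaining 5/8 passes to Kenneth's descendants per stirpes.
Oliver left no surviving issue, so that branch lapses and is disregarded.
The 5/8 is divided into 2 equal shares of 5/16 among Samuel, Martin.
Samuel predeceased; the 5/16 allotted to Samuel's branch passes to Samuel's issue by representation.
The 5/16 is divided into 3 equal shares of 5/48 among Albert, Diana, Edmund.
Albert is living and takes 5/48.
Diana is living and takes 5/48.
Edmund predeceased; the 5/48 allotted to Edmund's branch passes to Edmund's issue by representation.
The 5/48 is divided into 3 equal shares of 5/144 among Winifred, Prudence, Charles.
Winifred is living and takes 5/144.
Prudence is living and takes 5/144.
Charles is living and takes 5/144.
Martin predeceased; the 5/16 allotted to Martin's branch passes to Martin's issue by representation.
Fiona's line is the sole branch at this level, so the full 5/16 passes to Fiona's issue by representation.
The 5/16 is divided into 3 equal shares of 5/48 among Lydia, George, Tessa.
Lydia is living and takes 5/48.
George is living and takes 5/48.
Tessa predeceased; the 5/48 allotted to Tessa's branch passes to Tessa's issue by representation.
The 5/48 is divided into 4 equal shares of 5/192 among Quentin, Victor, Beatrice, Harriet.
Quentin is living and takes 5/192.
Victor is living and takes 5/192.
Beatrice is living and takes 5/192.
Harriet is living and takes 5/192.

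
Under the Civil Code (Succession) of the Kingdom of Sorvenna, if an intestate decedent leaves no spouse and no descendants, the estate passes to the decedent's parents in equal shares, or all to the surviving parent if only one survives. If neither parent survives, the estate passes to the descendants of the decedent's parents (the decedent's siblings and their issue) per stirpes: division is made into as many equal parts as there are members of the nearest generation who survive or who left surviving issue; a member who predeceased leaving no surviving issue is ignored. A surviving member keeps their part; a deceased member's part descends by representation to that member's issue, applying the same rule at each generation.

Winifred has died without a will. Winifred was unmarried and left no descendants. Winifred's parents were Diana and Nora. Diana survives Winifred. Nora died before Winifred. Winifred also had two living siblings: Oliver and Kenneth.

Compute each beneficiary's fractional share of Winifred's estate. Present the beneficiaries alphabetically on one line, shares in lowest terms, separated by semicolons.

Only one parent, Diana, survives, so Diana takes the entire estate. The siblings take nothing because a surviving parent has priority.

Diana 1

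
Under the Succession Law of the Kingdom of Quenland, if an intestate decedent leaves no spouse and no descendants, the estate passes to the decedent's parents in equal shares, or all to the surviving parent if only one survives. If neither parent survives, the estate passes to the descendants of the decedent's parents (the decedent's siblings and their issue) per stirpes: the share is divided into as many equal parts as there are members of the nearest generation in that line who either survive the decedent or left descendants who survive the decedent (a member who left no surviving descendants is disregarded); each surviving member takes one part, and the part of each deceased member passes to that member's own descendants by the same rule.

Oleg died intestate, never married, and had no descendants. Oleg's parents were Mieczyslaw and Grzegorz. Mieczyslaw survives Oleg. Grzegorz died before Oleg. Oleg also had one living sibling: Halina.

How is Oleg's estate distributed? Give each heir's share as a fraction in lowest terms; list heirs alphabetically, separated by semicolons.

Only one parent, Mieczyslaw, survives, so Mieczyslaw takes the entire estate. The siblings take nothing because a surviving parent has priority.

Mieczyslaw 1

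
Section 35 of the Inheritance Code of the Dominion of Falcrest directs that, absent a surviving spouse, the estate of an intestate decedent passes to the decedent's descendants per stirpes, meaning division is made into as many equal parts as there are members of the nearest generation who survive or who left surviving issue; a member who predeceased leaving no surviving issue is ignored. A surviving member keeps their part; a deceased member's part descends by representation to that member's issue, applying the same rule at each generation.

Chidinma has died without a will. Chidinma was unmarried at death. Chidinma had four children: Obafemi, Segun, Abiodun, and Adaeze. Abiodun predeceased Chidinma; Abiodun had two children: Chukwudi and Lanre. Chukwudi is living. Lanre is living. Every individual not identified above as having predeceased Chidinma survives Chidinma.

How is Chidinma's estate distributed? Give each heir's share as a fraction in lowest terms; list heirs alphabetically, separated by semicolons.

Adaeze 1/4; Chukwudi 1/8; Lanre 1/8; Obafemi 1/4; Segun 1/4

There is no surviving spouse, so the entire estate passes to Chidinma's descendants per stirpes.
The estate is divided into 4 equal shares of 1/4 among Obafemi, Segun, Abiodun, Adaeze.
Obafemi is living and takes 1/4.
Segun is living and takes 1/4.
Abiodun predeceased; the 1/4 allotted to Abiodun's branch passes to Abiodun's issue by representation.
The 1/4 is divided into 2 equal shares of 1/8 among Chukwudi, Lanre.
Chukwudi is living and takes 1/8.
Lanre is living and takes 1/8.
Adaeze is living and takes 1/4.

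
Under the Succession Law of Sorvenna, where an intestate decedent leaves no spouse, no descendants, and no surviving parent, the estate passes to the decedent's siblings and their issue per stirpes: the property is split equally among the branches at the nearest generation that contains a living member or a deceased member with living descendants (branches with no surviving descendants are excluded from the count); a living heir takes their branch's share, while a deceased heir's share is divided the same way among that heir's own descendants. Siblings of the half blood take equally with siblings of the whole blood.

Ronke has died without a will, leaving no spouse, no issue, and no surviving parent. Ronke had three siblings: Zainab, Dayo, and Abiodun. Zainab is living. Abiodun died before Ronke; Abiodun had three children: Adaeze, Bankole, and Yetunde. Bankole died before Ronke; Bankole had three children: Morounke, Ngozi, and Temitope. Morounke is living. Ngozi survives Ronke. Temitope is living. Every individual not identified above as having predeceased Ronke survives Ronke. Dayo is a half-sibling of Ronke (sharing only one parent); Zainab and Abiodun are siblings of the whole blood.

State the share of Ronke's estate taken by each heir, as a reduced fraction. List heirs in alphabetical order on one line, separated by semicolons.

No spouse, descendants, or parent survives, so the estate passes to Ronke's siblings per stirpes.
Half-blood and whole-blood siblings take equally under the stated rule.
The estate is divided into 3 equal shares of 1/3 among Zainab, Dayo, Abiodun.
Zainab is living and takes 1/3.
Dayo is living and takes 1/3.
Abiodun predeceased; the 1/3 allotted to Abiodun's branch passes to Abiodun's issue by representation.
The 1/3 is divided into 3 equal shares of 1/9 among Adaeze, Bankole, Yetunde.
Adaeze is living and takes 1/9.
Bankole predeceased; the 1/9 allotted to Bankole's branch passes to Bankole's issue by representation.
The 1/9 is divided into 3 equal shares of 1/27 among Morounke, Ngozi, Temitope.
Morounke is living and takes 1/27.
Ngozi is living and takes 1/27.
Temitope is living and takes 1/27.
Yetunde is living and takes 1/9.

Adaeze 1/9; Dayo 1/3; Morounke 1/27; Ngozi 1/27; Temitope 1/27; Yetunde 1/9; Zainab 1/3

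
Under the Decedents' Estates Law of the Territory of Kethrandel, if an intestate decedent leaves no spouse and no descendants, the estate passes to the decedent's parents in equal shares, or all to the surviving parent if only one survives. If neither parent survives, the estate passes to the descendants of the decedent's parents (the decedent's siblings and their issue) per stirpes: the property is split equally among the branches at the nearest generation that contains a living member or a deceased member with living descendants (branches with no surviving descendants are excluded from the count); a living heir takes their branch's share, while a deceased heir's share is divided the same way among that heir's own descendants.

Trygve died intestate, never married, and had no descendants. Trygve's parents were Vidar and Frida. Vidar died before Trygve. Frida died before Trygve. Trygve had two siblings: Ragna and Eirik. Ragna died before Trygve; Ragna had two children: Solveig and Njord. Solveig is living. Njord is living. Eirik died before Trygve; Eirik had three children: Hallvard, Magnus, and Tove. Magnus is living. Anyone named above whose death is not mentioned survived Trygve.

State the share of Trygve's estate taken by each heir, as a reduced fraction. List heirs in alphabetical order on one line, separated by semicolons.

Hallvard 1/6; Magnus 1/6; Njord 1/4; Solveig 1/4; Tove 1/6

Neither parent survives and there are no descendants, so the estate passes to Trygve's siblings and their issue per stirpes.
The estate is divided into 2 equal shares of 1/2 among Ragna, Eirik.
Ragna predeceased; the 1/2 allotted to Ragna's branch passes to Ragna's issue by representation.
The 1/2 is divided into 2 equal shares of 1/4 among Solveig, Njord.
Solveig is living and takes 1/4.
Njord is living and takes 1/4.
Eirik predeceased; the 1/2 allotted to Eirik's branch passes to Eirik's issue by representation.
The 1/2 is divided into 3 equal shares of 1/6 among Hallvard, Magnus, Tove.
Hallvard is living and takes 1/6.
Magnus is living and takes 1/6.
Tove is living and takes 1/6.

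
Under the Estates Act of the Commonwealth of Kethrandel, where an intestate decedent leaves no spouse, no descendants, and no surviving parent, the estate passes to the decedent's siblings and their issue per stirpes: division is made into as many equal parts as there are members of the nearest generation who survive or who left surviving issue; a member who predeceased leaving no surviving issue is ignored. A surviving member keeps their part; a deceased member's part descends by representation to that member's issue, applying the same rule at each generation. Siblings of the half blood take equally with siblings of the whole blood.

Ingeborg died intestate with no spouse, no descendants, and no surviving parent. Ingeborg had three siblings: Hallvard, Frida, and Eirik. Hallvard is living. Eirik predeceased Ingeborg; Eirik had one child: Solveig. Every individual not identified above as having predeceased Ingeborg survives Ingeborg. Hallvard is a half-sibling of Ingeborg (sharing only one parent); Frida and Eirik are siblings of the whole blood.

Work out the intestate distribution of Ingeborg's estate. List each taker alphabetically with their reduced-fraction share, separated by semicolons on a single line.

No spouse, descendants, or parent survives, so the estate passes to Ingeborg's siblings per stirpes.
Half-blood and whole-blood siblings take equally under the stated rule.
The estate is divided into 3 equal shares of 1/3 among Hallvard, Frida, Eirik.
Hallvard is living and takes 1/3.
Frida is living and takes 1/3.
Eirik predeceased; the 1/3 allotted to Eirik's branch passes to Eirik's issue by representation.
Solveig is the sole taker at this level and receives the full 1/3.

Frida 1/3; Hallvard 1/3; Solveig 1/3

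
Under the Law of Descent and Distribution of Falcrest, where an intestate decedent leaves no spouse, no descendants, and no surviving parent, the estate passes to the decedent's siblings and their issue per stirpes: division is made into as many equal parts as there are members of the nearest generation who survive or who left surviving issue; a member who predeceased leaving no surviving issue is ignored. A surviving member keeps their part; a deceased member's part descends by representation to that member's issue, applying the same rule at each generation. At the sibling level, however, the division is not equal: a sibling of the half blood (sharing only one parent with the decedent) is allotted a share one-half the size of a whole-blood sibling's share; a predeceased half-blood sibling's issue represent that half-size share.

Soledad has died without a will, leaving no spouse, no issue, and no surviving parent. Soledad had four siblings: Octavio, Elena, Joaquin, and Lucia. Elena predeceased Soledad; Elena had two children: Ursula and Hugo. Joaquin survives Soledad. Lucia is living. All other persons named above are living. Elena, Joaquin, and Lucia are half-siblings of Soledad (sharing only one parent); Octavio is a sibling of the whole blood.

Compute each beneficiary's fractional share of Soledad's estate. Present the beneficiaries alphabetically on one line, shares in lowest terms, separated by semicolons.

Hugo 1/10; Joaquin 1/5; Lucia 1/5; Octavio 2/5; Ursula 1/10

No spouse, descendants, or parent survives, so the estate passes to Soledad's siblings per stirpes.
Half-blood siblings count for one-half the weight of whole-blood siblings at the initial division.
Dividing 1 in proportion to weights (total weight 5/2): Octavio (weight 1) → 2/5; Elena (weight 1/2) → 1/5; Joaquin (weight 1/2) → 1/5; Lucia (weight 1/2) → 1/5.
Octavio is living and takes 2/5.
Elena predeceased; the 1/5 allotted to Elena's branch passes to Elena's issue by representation.
The 1/5 is divided into 2 equal shares of 1/10 among Ursula, Hugo.
Ursula is living and takes 1/10.
Hugo is living and takes 1/10.
Joaquin is living and takes 1/5.
Lucia is living and takes 1/5.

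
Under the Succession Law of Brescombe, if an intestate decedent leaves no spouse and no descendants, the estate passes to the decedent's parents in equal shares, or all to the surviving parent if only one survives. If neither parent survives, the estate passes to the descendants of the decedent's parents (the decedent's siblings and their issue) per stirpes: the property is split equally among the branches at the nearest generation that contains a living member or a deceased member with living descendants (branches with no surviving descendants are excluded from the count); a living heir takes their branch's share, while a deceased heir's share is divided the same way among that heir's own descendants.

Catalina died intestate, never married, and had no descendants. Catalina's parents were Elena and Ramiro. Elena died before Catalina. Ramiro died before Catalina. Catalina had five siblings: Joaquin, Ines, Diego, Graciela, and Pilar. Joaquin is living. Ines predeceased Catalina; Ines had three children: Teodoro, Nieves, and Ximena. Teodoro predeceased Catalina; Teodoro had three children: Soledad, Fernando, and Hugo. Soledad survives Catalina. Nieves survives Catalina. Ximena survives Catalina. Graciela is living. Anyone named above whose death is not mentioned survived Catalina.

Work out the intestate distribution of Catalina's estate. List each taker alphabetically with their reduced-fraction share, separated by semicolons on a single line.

Diego 1/5; Fernando 1/45; Graciela 1/5; Hugo 1/45; Joaquin 1/5; Nieves 1/15; Pilar 1/5; Soledad 1/45; Ximena 1/15

Neither parent survives and there are no descendants, so the estate passes to Catalina's siblings and their issue per stirpes.
The estate is divided into 5 equal shares of 1/5 among Joaquin, Ines, Diego, Graciela, Pilar.
Joaquin is living and takes 1/5.
Ines predeceased; the 1/5 allotted to Ines's branch passes to Ines's issue by representation.
The 1/5 is divided into 3 equal shares of 1/15 among Teodoro, Nieves, Ximena.
Teodoro predeceased; the 1/15 allotted to Teodoro's branch passes to Teodoro's issue by representation.
The 1/15 is divided into 3 equal shares of 1/45 among Soledad, Fernando, Hugo.
Soledad is living and takes 1/45.
Fernando is living and takes 1/45.
Hugo is living and takes 1/45.
Nieves is living and takes 1/15.
Ximena is living and takes 1/15.
Diego is living and takes 1/5.
Graciela is living and takes 1/5.
Pilar is living and takes 1/5.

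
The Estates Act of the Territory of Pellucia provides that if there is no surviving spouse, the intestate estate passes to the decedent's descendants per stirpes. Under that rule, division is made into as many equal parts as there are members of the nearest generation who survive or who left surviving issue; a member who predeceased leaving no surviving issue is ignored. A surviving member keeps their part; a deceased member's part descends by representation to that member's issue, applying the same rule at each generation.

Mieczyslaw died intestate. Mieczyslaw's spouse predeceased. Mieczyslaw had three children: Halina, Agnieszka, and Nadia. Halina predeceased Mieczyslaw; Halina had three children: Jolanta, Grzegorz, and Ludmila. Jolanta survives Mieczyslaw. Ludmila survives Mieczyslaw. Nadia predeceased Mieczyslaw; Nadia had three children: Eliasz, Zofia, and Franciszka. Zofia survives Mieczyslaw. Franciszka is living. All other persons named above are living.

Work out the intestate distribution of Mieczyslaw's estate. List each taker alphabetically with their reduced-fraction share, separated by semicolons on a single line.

Agnieszka 1/3; Eliasz 1/9; Franciszka 1/9; Grzegorz 1/9; Jolanta 1/9; Ludmila 1/9; Zofia 1/9

There is no surviving spouse, so the entire estate passes to Mieczyslaw's descendants per stirpes.
The estate is divided into 3 equal shares of 1/3 among Halina, Agnieszka, Nadia.
Halina predeceased; the 1/3 allotted to Halina's branch passes to Halina's issue by representation.
The 1/3 is divided into 3 equal shares of 1/9 among Jolanta, Grzegorz, Ludmila.
Jolanta is living and takes 1/9.
Grzegorz is living and takes 1/9.
Ludmila is living and takes 1/9.
Agnieszka is living and takes 1/3.
Nadia predeceased; the 1/3 allotted to Nadia's branch passes to Nadia's issue by representation.
The 1/3 is divided into 3 equal shares of 1/9 among Eliasz, Zofia, Franciszka.
Eliasz is living and takes 1/9.
Zofia is living and takes 1/9.
Franciszka is living and takes 1/9.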